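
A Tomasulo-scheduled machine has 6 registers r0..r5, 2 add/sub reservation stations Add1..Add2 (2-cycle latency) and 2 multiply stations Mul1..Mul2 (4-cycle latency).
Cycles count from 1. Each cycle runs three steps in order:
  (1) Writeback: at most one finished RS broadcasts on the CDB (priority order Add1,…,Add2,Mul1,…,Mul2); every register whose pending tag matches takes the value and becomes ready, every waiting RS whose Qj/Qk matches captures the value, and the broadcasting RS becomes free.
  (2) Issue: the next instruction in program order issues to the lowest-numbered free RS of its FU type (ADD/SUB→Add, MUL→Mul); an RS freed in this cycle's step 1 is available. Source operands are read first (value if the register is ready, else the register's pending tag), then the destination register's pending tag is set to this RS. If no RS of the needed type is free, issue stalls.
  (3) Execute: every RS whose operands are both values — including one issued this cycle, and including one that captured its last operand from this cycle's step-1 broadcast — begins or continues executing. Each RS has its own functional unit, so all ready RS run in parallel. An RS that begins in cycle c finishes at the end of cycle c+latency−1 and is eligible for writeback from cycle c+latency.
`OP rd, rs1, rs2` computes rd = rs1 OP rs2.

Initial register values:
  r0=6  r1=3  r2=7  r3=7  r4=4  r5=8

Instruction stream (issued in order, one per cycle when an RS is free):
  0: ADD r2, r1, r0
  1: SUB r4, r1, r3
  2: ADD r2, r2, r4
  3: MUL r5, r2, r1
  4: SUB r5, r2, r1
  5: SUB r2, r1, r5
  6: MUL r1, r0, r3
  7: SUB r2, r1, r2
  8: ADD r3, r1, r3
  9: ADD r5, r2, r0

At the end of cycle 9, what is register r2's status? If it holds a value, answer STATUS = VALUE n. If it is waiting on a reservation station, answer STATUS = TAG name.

STATUS = TAG Add2

cycle 1: issue ADD r2<-Add1 // r0:6,r1:3,r2:Add1,r3:7,r4:4,r5:8
cycle 2: issue SUB r4<-Add2 // r0:6,r1:3,r2:Add1,r3:7,r4:Add2,r5:8
cycle 3: CDB Add1=9; issue ADD r2<-Add1 // r0:6,r1:3,r2:Add1,r3:7,r4:Add2,r5:8
cycle 4: CDB Add2=-4; issue MUL r5<-Mul1 // r0:6,r1:3,r2:Add1,r3:7,r4:-4,r5:Mul1
cycle 5: issue SUB r5<-Add2 // r0:6,r1:3,r2:Add1,r3:7,r4:-4,r5:Add2
cycle 6: CDB Add1=5; issue SUB r2<-Add1 // r0:6,r1:3,r2:Add1,r3:7,r4:-4,r5:Add2
cycle 7: issue MUL r1<-Mul2 // r0:6,r1:Mul2,r2:Add1,r3:7,r4:-4,r5:Add2
cycle 8: CDB Add2=2; issue SUB r2<-Add2 // r0:6,r1:Mul2,r2:Add2,r3:7,r4:-4,r5:2
cycle 9: stall // r0:6,r1:Mul2,r2:Add2,r3:7,r4:-4,r5:2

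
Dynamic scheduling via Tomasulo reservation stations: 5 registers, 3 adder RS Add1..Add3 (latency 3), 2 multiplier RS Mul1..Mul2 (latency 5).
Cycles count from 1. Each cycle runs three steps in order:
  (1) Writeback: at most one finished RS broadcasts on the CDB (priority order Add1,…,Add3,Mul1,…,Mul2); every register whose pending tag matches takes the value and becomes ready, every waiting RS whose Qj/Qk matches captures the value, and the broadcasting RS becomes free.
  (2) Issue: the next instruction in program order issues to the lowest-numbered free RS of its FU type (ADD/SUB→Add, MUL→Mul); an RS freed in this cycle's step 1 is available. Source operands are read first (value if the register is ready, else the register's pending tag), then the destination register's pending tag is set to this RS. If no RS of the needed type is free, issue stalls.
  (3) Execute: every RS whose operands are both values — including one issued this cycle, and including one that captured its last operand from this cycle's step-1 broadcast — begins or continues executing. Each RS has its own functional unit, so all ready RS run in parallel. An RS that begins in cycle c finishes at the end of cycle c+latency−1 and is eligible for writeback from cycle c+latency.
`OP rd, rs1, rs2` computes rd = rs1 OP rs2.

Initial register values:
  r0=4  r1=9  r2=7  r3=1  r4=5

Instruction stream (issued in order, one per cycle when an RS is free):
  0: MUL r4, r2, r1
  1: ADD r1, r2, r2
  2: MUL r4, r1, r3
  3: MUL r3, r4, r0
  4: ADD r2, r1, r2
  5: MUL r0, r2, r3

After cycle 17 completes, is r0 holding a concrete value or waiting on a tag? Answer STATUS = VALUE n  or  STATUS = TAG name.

  c1: issue MUL r4<-Mul1  regs: r0:4,r1:9,r2:7,r3:1,r4:Mul1
  c2: issue ADD r1<-Add1  regs: r0:4,r1:Add1,r2:7,r3:1,r4:Mul1
  c3: issue MUL r4<-Mul2  regs: r0:4,r1:Add1,r2:7,r3:1,r4:Mul2
  c4: stall  regs: r0:4,r1:Add1,r2:7,r3:1,r4:Mul2
  c5: CDB Add1=14; stall  regs: r0:4,r1:14,r2:7,r3:1,r4:Mul2
  c6: CDB Mul1=63; issue MUL r3<-Mul1  regs: r0:4,r1:14,r2:7,r3:Mul1,r4:Mul2
  c7: issue ADD r2<-Add1  regs: r0:4,r1:14,r2:Add1,r3:Mul1,r4:Mul2
  c8: stall  regs: r0:4,r1:14,r2:Add1,r3:Mul1,r4:Mul2
  c9: stall  regs: r0:4,r1:14,r2:Add1,r3:Mul1,r4:Mul2
  c10: CDB Add1=21; stall  regs: r0:4,r1:14,r2:21,r3:Mul1,r4:Mul2
  c11: CDB Mul2=14; issue MUL r0<-Mul2  regs: r0:Mul2,r1:14,r2:21,r3:Mul1,r4:14
  c12: -  regs: r0:Mul2,r1:14,r2:21,r3:Mul1,r4:14
  c13: -  regs: r0:Mul2,r1:14,r2:21,r3:Mul1,r4:14
  c14: -  regs: r0:Mul2,r1:14,r2:21,r3:Mul1,r4:14
  c15: -  regs: r0:Mul2,r1:14,r2:21,r3:Mul1,r4:14
  c16: CDB Mul1=56  regs: r0:Mul2,r1:14,r2:21,r3:56,r4:14
  c17: -  regs: r0:Mul2,r1:14,r2:21,r3:56,r4:14

STATUS = TAG Mul2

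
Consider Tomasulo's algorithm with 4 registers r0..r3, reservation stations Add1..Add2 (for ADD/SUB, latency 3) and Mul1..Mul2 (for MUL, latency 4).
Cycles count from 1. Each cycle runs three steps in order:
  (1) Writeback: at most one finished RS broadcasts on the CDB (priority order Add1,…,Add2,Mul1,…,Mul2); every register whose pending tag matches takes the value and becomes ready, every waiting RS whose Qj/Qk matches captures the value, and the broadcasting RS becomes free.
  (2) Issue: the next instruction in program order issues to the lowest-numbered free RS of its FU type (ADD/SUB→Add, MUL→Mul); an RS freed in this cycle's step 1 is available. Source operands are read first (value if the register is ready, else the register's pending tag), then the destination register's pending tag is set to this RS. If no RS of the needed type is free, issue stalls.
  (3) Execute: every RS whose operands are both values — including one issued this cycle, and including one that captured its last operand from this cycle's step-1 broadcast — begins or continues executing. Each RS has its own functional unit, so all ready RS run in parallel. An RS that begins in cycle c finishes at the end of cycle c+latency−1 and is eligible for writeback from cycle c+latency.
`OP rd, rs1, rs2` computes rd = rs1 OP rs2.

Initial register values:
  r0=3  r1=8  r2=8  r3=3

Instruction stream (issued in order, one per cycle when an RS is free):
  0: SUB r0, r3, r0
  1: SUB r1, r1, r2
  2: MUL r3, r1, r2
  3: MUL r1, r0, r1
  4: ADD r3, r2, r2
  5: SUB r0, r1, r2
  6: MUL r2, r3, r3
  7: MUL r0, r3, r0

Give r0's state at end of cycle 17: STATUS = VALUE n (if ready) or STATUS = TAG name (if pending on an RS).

  c1: issue SUB r0<-Add1  regs: r0:Add1,r1:8,r2:8,r3:3
  c2: issue SUB r1<-Add2  regs: r0:Add1,r1:Add2,r2:8,r3:3
  c3: issue MUL r3<-Mul1  regs: r0:Add1,r1:Add2,r2:8,r3:Mul1
  c4: CDB Add1=0; issue MUL r1<-Mul2  regs: r0:0,r1:Mul2,r2:8,r3:Mul1
  c5: CDB Add2=0; issue ADD r3<-Add1  regs: r0:0,r1:Mul2,r2:8,r3:Add1
  c6: issue SUB r0<-Add2  regs: r0:Add2,r1:Mul2,r2:8,r3:Add1
  c7: stall  regs: r0:Add2,r1:Mul2,r2:8,r3:Add1
  c8: CDB Add1=16; stall  regs: r0:Add2,r1:Mul2,r2:8,r3:16
  c9: CDB Mul1=0; issue MUL r2<-Mul1  regs: r0:Add2,r1:Mul2,r2:Mul1,r3:16
  c10: CDB Mul2=0; issue MUL r0<-Mul2  regs: r0:Mul2,r1:0,r2:Mul1,r3:16
  c11: -  regs: r0:Mul2,r1:0,r2:Mul1,r3:16
  c12: -  regs: r0:Mul2,r1:0,r2:Mul1,r3:16
  c13: CDB Add2=-8  regs: r0:Mul2,r1:0,r2:Mul1,r3:16
  c14: CDB Mul1=256  regs: r0:Mul2,r1:0,r2:256,r3:16
  c15: -  regs: r0:Mul2,r1:0,r2:256,r3:16
  c16: -  regs: r0:Mul2,r1:0,r2:256,r3:16
  c17: CDB Mul2=-128  regs: r0:-128,r1:0,r2:256,r3:16

STATUS = VALUE -128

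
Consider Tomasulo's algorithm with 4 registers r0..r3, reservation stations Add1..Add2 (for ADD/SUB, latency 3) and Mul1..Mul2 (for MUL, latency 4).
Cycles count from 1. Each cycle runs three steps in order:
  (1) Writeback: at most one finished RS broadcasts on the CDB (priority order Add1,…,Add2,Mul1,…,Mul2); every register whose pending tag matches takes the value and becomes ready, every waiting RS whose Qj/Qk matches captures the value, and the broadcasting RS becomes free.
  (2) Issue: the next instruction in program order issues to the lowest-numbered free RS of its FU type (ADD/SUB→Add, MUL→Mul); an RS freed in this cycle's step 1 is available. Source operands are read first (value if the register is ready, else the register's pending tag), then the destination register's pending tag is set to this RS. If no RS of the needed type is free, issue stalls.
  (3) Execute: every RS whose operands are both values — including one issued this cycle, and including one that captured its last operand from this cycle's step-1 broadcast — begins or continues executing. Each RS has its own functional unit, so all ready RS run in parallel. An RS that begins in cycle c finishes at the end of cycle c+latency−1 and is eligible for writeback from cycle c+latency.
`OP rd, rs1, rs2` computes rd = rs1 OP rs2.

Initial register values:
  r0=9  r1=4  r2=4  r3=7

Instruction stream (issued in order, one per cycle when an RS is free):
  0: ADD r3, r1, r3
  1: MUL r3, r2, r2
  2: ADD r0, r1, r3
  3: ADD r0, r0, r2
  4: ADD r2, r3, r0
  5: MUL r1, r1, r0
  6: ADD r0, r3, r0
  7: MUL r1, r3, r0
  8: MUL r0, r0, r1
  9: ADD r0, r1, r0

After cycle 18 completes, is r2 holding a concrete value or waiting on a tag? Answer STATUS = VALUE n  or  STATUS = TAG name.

c1: issue ADD r3<-Add1 | r0:9,r1:4,r2:4,r3:Add1
c2: issue MUL r3<-Mul1 | r0:9,r1:4,r2:4,r3:Mul1
c3: issue ADD r0<-Add2 | r0:Add2,r1:4,r2:4,r3:Mul1
c4: CDB Add1=11; issue ADD r0<-Add1 | r0:Add1,r1:4,r2:4,r3:Mul1
c5: stall | r0:Add1,r1:4,r2:4,r3:Mul1
c6: CDB Mul1=16; stall | r0:Add1,r1:4,r2:4,r3:16
c7: stall | r0:Add1,r1:4,r2:4,r3:16
c8: stall | r0:Add1,r1:4,r2:4,r3:16
c9: CDB Add2=20; issue ADD r2<-Add2 | r0:Add1,r1:4,r2:Add2,r3:16
c10: issue MUL r1<-Mul1 | r0:Add1,r1:Mul1,r2:Add2,r3:16
c11: stall | r0:Add1,r1:Mul1,r2:Add2,r3:16
c12: CDB Add1=24; issue ADD r0<-Add1 | r0:Add1,r1:Mul1,r2:Add2,r3:16
c13: issue MUL r1<-Mul2 | r0:Add1,r1:Mul2,r2:Add2,r3:16
c14: stall | r0:Add1,r1:Mul2,r2:Add2,r3:16
c15: CDB Add1=40; stall | r0:40,r1:Mul2,r2:Add2,r3:16
c16: CDB Add2=40; stall | r0:40,r1:Mul2,r2:40,r3:16
c17: CDB Mul1=96; issue MUL r0<-Mul1 | r0:Mul1,r1:Mul2,r2:40,r3:16
c18: issue ADD r0<-Add1 | r0:Add1,r1:Mul2,r2:40,r3:16

STATUS = VALUE 40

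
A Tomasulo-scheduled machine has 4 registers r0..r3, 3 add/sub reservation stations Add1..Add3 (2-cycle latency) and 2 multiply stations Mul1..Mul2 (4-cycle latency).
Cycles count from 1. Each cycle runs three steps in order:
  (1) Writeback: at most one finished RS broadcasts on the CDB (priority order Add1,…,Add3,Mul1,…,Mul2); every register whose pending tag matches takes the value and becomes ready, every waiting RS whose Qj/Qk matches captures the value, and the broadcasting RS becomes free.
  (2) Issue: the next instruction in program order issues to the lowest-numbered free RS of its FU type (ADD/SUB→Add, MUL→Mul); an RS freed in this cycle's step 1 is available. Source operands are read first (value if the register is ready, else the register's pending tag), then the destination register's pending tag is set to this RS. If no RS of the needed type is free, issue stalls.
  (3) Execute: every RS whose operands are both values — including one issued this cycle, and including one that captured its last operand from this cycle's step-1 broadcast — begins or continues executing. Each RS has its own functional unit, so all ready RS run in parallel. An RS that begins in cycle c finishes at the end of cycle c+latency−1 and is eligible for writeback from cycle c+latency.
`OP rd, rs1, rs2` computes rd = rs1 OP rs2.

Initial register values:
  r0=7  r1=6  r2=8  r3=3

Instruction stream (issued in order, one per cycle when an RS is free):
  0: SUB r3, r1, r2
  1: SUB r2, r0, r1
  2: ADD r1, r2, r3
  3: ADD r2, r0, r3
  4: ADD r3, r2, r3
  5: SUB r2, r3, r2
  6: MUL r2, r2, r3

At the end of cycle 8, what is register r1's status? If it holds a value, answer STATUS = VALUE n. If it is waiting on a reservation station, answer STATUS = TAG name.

  c1: issue SUB r3<-Add1  regs: r0:7,r1:6,r2:8,r3:Add1
  c2: issue SUB r2<-Add2  regs: r0:7,r1:6,r2:Add2,r3:Add1
  c3: CDB Add1=-2; issue ADD r1<-Add1  regs: r0:7,r1:Add1,r2:Add2,r3:-2
  c4: CDB Add2=1; issue ADD r2<-Add2  regs: r0:7,r1:Add1,r2:Add2,r3:-2
  c5: issue ADD r3<-Add3  regs: r0:7,r1:Add1,r2:Add2,r3:Add3
  c6: CDB Add1=-1; issue SUB r2<-Add1  regs: r0:7,r1:-1,r2:Add1,r3:Add3
  c7: CDB Add2=5; issue MUL r2<-Mul1  regs: r0:7,r1:-1,r2:Mul1,r3:Add3
  c8: -  regs: r0:7,r1:-1,r2:Mul1,r3:Add3

STATUS = VALUE -1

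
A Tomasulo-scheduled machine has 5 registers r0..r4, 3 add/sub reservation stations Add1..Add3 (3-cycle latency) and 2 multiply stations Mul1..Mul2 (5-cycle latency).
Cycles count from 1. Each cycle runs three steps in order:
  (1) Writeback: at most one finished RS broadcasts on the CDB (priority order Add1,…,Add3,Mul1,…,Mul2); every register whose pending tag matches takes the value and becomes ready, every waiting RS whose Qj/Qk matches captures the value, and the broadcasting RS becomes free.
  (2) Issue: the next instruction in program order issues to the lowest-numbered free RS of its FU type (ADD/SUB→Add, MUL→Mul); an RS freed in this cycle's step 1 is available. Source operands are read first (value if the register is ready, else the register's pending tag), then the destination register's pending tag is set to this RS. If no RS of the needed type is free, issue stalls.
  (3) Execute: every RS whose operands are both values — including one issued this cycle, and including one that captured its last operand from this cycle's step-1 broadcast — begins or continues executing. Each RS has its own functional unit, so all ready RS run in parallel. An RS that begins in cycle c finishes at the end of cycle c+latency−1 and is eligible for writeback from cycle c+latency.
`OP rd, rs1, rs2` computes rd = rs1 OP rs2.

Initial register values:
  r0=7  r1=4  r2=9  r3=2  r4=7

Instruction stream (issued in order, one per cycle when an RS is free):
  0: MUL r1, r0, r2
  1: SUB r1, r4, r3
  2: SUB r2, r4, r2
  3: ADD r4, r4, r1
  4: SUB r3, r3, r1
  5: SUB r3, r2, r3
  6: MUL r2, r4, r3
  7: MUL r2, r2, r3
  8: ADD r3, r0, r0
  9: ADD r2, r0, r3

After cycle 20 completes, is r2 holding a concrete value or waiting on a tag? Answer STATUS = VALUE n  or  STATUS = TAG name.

STATUS = VALUE 21

cycle 1: issue MUL r1<-Mul1 // r0:7,r1:Mul1,r2:9,r3:2,r4:7
cycle 2: issue SUB r1<-Add1 // r0:7,r1:Add1,r2:9,r3:2,r4:7
cycle 3: issue SUB r2<-Add2 // r0:7,r1:Add1,r2:Add2,r3:2,r4:7
cycle 4: issue ADD r4<-Add3 // r0:7,r1:Add1,r2:Add2,r3:2,r4:Add3
cycle 5: CDB Add1=5; issue SUB r3<-Add1 // r0:7,r1:5,r2:Add2,r3:Add1,r4:Add3
cycle 6: CDB Add2=-2; issue SUB r3<-Add2 // r0:7,r1:5,r2:-2,r3:Add2,r4:Add3
cycle 7: CDB Mul1=63; issue MUL r2<-Mul1 // r0:7,r1:5,r2:Mul1,r3:Add2,r4:Add3
cycle 8: CDB Add1=-3; issue MUL r2<-Mul2 // r0:7,r1:5,r2:Mul2,r3:Add2,r4:Add3
cycle 9: CDB Add3=12; issue ADD r3<-Add1 // r0:7,r1:5,r2:Mul2,r3:Add1,r4:12
cycle 10: issue ADD r2<-Add3 // r0:7,r1:5,r2:Add3,r3:Add1,r4:12
cycle 11: CDB Add2=1 // r0:7,r1:5,r2:Add3,r3:Add1,r4:12
cycle 12: CDB Add1=14 // r0:7,r1:5,r2:Add3,r3:14,r4:12
cycle 13: - // r0:7,r1:5,r2:Add3,r3:14,r4:12
cycle 14: - // r0:7,r1:5,r2:Add3,r3:14,r4:12
cycle 15: CDB Add3=21 // r0:7,r1:5,r2:21,r3:14,r4:12
cycle 16: CDB Mul1=12 // r0:7,r1:5,r2:21,r3:14,r4:12
cycle 17: - // r0:7,r1:5,r2:21,r3:14,r4:12
cycle 18: - // r0:7,r1:5,r2:21,r3:14,r4:12
cycle 19: - // r0:7,r1:5,r2:21,r3:14,r4:12
cycle 20: - // r0:7,r1:5,r2:21,r3:14,r4:12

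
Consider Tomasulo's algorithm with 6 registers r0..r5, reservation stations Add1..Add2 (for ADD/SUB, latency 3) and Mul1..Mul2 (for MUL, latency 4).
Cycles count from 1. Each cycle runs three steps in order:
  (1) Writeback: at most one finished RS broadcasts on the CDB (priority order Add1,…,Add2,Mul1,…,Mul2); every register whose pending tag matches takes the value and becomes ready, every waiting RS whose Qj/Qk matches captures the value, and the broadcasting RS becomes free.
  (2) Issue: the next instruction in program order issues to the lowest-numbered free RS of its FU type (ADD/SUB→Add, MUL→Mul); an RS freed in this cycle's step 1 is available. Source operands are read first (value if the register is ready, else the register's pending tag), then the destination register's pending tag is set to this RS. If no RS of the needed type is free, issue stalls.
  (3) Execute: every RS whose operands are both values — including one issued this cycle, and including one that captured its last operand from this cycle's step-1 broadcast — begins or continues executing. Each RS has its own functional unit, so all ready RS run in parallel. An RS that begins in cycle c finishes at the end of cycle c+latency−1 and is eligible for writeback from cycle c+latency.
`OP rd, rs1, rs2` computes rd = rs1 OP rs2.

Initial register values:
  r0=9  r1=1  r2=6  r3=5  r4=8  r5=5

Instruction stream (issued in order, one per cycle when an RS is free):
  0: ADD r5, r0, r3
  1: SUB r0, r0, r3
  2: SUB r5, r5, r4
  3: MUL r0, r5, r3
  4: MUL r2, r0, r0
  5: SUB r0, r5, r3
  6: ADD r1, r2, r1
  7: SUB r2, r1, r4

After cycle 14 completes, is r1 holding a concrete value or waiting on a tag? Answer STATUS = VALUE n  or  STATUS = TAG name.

  c1: issue ADD r5<-Add1  regs: r0:9,r1:1,r2:6,r3:5,r4:8,r5:Add1
  c2: issue SUB r0<-Add2  regs: r0:Add2,r1:1,r2:6,r3:5,r4:8,r5:Add1
  c3: stall  regs: r0:Add2,r1:1,r2:6,r3:5,r4:8,r5:Add1
  c4: CDB Add1=14; issue SUB r5<-Add1  regs: r0:Add2,r1:1,r2:6,r3:5,r4:8,r5:Add1
  c5: CDB Add2=4; issue MUL r0<-Mul1  regs: r0:Mul1,r1:1,r2:6,r3:5,r4:8,r5:Add1
  c6: issue MUL r2<-Mul2  regs: r0:Mul1,r1:1,r2:Mul2,r3:5,r4:8,r5:Add1
  c7: CDB Add1=6; issue SUB r0<-Add1  regs: r0:Add1,r1:1,r2:Mul2,r3:5,r4:8,r5:6
  c8: issue ADD r1<-Add2  regs: r0:Add1,r1:Add2,r2:Mul2,r3:5,r4:8,r5:6
  c9: stall  regs: r0:Add1,r1:Add2,r2:Mul2,r3:5,r4:8,r5:6
  c10: CDB Add1=1; issue SUB r2<-Add1  regs: r0:1,r1:Add2,r2:Add1,r3:5,r4:8,r5:6
  c11: CDB Mul1=30  regs: r0:1,r1:Add2,r2:Add1,r3:5,r4:8,r5:6
  c12: -  regs: r0:1,r1:Add2,r2:Add1,r3:5,r4:8,r5:6
  c13: -  regs: r0:1,r1:Add2,r2:Add1,r3:5,r4:8,r5:6
  c14: -  regs: r0:1,r1:Add2,r2:Add1,r3:5,r4:8,r5:6

STATUS = TAG Add2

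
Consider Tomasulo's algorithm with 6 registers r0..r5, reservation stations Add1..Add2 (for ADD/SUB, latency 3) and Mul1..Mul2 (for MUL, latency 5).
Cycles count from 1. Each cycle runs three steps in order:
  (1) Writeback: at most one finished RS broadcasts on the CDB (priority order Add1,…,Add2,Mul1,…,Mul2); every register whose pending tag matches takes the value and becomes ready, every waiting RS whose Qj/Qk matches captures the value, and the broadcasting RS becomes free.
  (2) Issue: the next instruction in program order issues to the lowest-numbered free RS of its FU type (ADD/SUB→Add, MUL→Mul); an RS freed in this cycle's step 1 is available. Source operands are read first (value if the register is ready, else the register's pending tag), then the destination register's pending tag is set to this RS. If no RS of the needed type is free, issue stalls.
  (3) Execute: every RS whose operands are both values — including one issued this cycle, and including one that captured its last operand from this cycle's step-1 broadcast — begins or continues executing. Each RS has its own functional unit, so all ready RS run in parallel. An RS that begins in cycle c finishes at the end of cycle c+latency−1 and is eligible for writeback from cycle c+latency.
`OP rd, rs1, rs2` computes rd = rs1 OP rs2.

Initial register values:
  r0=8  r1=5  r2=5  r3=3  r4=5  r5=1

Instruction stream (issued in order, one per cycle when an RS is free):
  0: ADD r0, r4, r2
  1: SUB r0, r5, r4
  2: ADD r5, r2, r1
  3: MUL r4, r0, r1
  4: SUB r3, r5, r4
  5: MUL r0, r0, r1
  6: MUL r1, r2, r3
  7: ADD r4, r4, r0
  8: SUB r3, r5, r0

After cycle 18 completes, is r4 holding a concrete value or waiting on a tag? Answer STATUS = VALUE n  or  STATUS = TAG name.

STATUS = VALUE -40

  c1: issue ADD r0<-Add1  regs: r0:Add1,r1:5,r2:5,r3:3,r4:5,r5:1
  c2: issue SUB r0<-Add2  regs: r0:Add2,r1:5,r2:5,r3:3,r4:5,r5:1
  c3: stall  regs: r0:Add2,r1:5,r2:5,r3:3,r4:5,r5:1
  c4: CDB Add1=10; issue ADD r5<-Add1  regs: r0:Add2,r1:5,r2:5,r3:3,r4:5,r5:Add1
  c5: CDB Add2=-4; issue MUL r4<-Mul1  regs: r0:-4,r1:5,r2:5,r3:3,r4:Mul1,r5:Add1
  c6: issue SUB r3<-Add2  regs: r0:-4,r1:5,r2:5,r3:Add2,r4:Mul1,r5:Add1
  c7: CDB Add1=10; issue MUL r0<-Mul2  regs: r0:Mul2,r1:5,r2:5,r3:Add2,r4:Mul1,r5:10
  c8: stall  regs: r0:Mul2,r1:5,r2:5,r3:Add2,r4:Mul1,r5:10
  c9: stall  regs: r0:Mul2,r1:5,r2:5,r3:Add2,r4:Mul1,r5:10
  c10: CDB Mul1=-20; issue MUL r1<-Mul1  regs: r0:Mul2,r1:Mul1,r2:5,r3:Add2,r4:-20,r5:10
  c11: issue ADD r4<-Add1  regs: r0:Mul2,r1:Mul1,r2:5,r3:Add2,r4:Add1,r5:10
  c12: CDB Mul2=-20; stall  regs: r0:-20,r1:Mul1,r2:5,r3:Add2,r4:Add1,r5:10
  c13: CDB Add2=30; issue SUB r3<-Add2  regs: r0:-20,r1:Mul1,r2:5,r3:Add2,r4:Add1,r5:10
  c14: -  regs: r0:-20,r1:Mul1,r2:5,r3:Add2,r4:Add1,r5:10
  c15: CDB Add1=-40  regs: r0:-20,r1:Mul1,r2:5,r3:Add2,r4:-40,r5:10
  c16: CDB Add2=30  regs: r0:-20,r1:Mul1,r2:5,r3:30,r4:-40,r5:10
  c17: -  regs: r0:-20,r1:Mul1,r2:5,r3:30,r4:-40,r5:10
  c18: CDB Mul1=150  regs: r0:-20,r1:150,r2:5,r3:30,r4:-40,r5:10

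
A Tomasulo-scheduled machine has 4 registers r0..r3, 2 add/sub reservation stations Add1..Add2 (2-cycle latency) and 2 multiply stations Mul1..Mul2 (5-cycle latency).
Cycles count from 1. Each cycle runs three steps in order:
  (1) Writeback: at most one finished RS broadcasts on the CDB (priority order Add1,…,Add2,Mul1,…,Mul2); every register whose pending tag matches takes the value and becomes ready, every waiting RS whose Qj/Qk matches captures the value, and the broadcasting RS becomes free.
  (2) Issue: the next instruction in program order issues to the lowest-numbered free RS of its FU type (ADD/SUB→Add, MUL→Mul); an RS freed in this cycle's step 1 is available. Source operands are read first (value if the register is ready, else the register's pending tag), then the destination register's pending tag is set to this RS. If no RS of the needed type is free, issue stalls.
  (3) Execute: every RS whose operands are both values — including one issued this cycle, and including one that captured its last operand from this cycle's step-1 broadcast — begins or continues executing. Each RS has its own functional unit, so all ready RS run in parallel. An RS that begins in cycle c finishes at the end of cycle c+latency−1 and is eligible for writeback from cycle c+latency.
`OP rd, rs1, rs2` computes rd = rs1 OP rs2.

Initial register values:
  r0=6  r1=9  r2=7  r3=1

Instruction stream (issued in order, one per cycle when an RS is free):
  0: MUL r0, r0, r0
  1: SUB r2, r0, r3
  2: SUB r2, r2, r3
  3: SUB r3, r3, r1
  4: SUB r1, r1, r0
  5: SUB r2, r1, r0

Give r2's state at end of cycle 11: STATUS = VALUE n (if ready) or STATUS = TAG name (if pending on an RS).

STATUS = TAG Add2

c1: issue MUL r0<-Mul1 | r0:Mul1,r1:9,r2:7,r3:1
c2: issue SUB r2<-Add1 | r0:Mul1,r1:9,r2:Add1,r3:1
c3: issue SUB r2<-Add2 | r0:Mul1,r1:9,r2:Add2,r3:1
c4: stall | r0:Mul1,r1:9,r2:Add2,r3:1
c5: stall | r0:Mul1,r1:9,r2:Add2,r3:1
c6: CDB Mul1=36; stall | r0:36,r1:9,r2:Add2,r3:1
c7: stall | r0:36,r1:9,r2:Add2,r3:1
c8: CDB Add1=35; issue SUB r3<-Add1 | r0:36,r1:9,r2:Add2,r3:Add1
c9: stall | r0:36,r1:9,r2:Add2,r3:Add1
c10: CDB Add1=-8; issue SUB r1<-Add1 | r0:36,r1:Add1,r2:Add2,r3:-8
c11: CDB Add2=34; issue SUB r2<-Add2 | r0:36,r1:Add1,r2:Add2,r3:-8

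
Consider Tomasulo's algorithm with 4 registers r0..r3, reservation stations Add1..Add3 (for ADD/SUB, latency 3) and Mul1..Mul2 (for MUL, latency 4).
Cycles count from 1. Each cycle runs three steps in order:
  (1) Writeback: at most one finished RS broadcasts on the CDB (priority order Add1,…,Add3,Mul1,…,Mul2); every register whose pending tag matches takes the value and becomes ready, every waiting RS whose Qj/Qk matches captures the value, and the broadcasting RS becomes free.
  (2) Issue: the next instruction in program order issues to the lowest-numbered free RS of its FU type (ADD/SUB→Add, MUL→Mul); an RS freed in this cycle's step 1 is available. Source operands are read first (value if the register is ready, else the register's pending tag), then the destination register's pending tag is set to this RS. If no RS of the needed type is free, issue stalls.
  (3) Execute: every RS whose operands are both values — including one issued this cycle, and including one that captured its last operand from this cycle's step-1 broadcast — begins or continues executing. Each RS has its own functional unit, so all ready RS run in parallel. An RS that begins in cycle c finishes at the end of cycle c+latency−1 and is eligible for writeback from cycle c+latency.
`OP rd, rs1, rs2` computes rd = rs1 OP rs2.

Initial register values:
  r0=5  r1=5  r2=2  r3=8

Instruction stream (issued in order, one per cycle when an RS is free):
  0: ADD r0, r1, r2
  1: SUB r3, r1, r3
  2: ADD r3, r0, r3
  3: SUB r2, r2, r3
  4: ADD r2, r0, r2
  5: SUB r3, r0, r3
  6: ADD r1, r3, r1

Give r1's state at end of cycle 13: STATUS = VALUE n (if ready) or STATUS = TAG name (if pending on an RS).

cycle 1: issue ADD r0<-Add1 // r0:Add1,r1:5,r2:2,r3:8
cycle 2: issue SUB r3<-Add2 // r0:Add1,r1:5,r2:2,r3:Add2
cycle 3: issue ADD r3<-Add3 // r0:Add1,r1:5,r2:2,r3:Add3
cycle 4: CDB Add1=7; issue SUB r2<-Add1 // r0:7,r1:5,r2:Add1,r3:Add3
cycle 5: CDB Add2=-3; issue ADD r2<-Add2 // r0:7,r1:5,r2:Add2,r3:Add3
cycle 6: stall // r0:7,r1:5,r2:Add2,r3:Add3
cycle 7: stall // r0:7,r1:5,r2:Add2,r3:Add3
cycle 8: CDB Add3=4; issue SUB r3<-Add3 // r0:7,r1:5,r2:Add2,r3:Add3
cycle 9: stall // r0:7,r1:5,r2:Add2,r3:Add3
cycle 10: stall // r0:7,r1:5,r2:Add2,r3:Add3
cycle 11: CDB Add1=-2; issue ADD r1<-Add1 // r0:7,r1:Add1,r2:Add2,r3:Add3
cycle 12: CDB Add3=3 // r0:7,r1:Add1,r2:Add2,r3:3
cycle 13: - // r0:7,r1:Add1,r2:Add2,r3:3

STATUS = TAG Add1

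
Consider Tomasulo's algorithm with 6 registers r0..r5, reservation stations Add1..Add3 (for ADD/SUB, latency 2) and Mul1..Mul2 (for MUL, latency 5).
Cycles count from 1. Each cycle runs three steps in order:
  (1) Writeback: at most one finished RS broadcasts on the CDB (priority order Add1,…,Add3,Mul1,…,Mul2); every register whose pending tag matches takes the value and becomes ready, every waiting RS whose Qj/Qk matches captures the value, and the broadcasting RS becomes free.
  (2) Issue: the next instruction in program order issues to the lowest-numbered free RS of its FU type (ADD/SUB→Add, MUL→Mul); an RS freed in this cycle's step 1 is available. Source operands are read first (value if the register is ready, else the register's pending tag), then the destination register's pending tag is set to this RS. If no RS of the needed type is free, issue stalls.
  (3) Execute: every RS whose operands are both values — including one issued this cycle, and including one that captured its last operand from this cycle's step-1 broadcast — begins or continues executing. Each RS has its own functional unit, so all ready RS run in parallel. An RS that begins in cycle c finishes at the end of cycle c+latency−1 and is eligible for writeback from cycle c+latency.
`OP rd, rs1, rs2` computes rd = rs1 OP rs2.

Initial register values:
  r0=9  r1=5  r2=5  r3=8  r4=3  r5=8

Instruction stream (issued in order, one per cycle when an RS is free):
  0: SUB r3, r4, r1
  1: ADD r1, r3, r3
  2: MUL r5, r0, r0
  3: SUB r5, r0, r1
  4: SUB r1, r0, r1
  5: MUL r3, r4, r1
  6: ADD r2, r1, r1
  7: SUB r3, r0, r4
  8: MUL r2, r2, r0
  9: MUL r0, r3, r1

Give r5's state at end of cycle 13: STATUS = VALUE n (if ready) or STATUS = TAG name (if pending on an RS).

STATUS = VALUE 13

c1: issue SUB r3<-Add1 | r0:9,r1:5,r2:5,r3:Add1,r4:3,r5:8
c2: issue ADD r1<-Add2 | r0:9,r1:Add2,r2:5,r3:Add1,r4:3,r5:8
c3: CDB Add1=-2; issue MUL r5<-Mul1 | r0:9,r1:Add2,r2:5,r3:-2,r4:3,r5:Mul1
c4: issue SUB r5<-Add1 | r0:9,r1:Add2,r2:5,r3:-2,r4:3,r5:Add1
c5: CDB Add2=-4; issue SUB r1<-Add2 | r0:9,r1:Add2,r2:5,r3:-2,r4:3,r5:Add1
c6: issue MUL r3<-Mul2 | r0:9,r1:Add2,r2:5,r3:Mul2,r4:3,r5:Add1
c7: CDB Add1=13; issue ADD r2<-Add1 | r0:9,r1:Add2,r2:Add1,r3:Mul2,r4:3,r5:13
c8: CDB Add2=13; issue SUB r3<-Add2 | r0:9,r1:13,r2:Add1,r3:Add2,r4:3,r5:13
c9: CDB Mul1=81; issue MUL r2<-Mul1 | r0:9,r1:13,r2:Mul1,r3:Add2,r4:3,r5:13
c10: CDB Add1=26; stall | r0:9,r1:13,r2:Mul1,r3:Add2,r4:3,r5:13
c11: CDB Add2=6; stall | r0:9,r1:13,r2:Mul1,r3:6,r4:3,r5:13
c12: stall | r0:9,r1:13,r2:Mul1,r3:6,r4:3,r5:13
c13: CDB Mul2=39; issue MUL r0<-Mul2 | r0:Mul2,r1:13,r2:Mul1,r3:6,r4:3,r5:13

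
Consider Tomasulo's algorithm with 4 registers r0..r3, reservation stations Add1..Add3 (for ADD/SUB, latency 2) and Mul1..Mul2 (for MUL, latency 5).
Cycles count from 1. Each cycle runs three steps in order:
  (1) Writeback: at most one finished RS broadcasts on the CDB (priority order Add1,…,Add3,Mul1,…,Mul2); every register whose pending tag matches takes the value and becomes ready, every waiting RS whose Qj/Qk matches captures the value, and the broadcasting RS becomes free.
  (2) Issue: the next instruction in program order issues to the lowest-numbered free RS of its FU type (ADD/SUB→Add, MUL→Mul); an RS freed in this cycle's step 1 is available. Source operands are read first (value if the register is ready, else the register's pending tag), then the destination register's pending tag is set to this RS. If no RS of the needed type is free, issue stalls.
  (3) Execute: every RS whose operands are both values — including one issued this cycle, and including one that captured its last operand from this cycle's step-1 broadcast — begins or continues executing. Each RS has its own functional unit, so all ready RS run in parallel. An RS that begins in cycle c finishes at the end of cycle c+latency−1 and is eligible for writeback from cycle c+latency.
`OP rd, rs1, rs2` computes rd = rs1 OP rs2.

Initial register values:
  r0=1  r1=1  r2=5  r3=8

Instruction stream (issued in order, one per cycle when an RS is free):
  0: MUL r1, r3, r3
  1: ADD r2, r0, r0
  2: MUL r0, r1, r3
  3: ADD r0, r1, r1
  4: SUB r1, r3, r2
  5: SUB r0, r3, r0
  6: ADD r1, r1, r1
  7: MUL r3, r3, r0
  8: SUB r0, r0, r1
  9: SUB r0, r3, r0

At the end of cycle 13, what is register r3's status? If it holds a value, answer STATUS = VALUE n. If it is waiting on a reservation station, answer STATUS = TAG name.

c1: issue MUL r1<-Mul1 | r0:1,r1:Mul1,r2:5,r3:8
c2: issue ADD r2<-Add1 | r0:1,r1:Mul1,r2:Add1,r3:8
c3: issue MUL r0<-Mul2 | r0:Mul2,r1:Mul1,r2:Add1,r3:8
c4: CDB Add1=2; issue ADD r0<-Add1 | r0:Add1,r1:Mul1,r2:2,r3:8
c5: issue SUB r1<-Add2 | r0:Add1,r1:Add2,r2:2,r3:8
c6: CDB Mul1=64; issue SUB r0<-Add3 | r0:Add3,r1:Add2,r2:2,r3:8
c7: CDB Add2=6; issue ADD r1<-Add2 | r0:Add3,r1:Add2,r2:2,r3:8
c8: CDB Add1=128; issue MUL r3<-Mul1 | r0:Add3,r1:Add2,r2:2,r3:Mul1
c9: CDB Add2=12; issue SUB r0<-Add1 | r0:Add1,r1:12,r2:2,r3:Mul1
c10: CDB Add3=-120; issue SUB r0<-Add2 | r0:Add2,r1:12,r2:2,r3:Mul1
c11: CDB Mul2=512 | r0:Add2,r1:12,r2:2,r3:Mul1
c12: CDB Add1=-132 | r0:Add2,r1:12,r2:2,r3:Mul1
c13: - | r0:Add2,r1:12,r2:2,r3:Mul1

STATUS = TAG Mul1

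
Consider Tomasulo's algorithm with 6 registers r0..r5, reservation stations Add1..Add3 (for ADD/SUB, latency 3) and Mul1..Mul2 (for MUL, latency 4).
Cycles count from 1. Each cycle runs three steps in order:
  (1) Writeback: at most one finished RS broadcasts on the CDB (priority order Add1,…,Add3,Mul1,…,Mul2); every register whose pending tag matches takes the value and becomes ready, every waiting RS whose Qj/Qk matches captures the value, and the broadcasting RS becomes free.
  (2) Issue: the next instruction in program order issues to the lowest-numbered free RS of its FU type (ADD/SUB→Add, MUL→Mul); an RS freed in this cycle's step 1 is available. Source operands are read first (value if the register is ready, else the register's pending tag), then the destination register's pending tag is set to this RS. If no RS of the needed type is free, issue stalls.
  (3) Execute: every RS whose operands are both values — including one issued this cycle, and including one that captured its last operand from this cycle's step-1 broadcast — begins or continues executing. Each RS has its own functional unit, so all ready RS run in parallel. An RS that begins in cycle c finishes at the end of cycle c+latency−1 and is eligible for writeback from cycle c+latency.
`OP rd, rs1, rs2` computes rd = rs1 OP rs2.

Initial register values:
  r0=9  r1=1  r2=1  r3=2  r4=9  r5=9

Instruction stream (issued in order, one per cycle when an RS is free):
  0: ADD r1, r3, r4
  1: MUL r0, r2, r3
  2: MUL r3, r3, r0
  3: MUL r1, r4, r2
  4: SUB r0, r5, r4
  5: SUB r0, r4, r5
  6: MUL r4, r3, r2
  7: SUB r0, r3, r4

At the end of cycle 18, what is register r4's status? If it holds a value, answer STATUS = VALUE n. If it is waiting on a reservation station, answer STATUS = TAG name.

cycle 1: issue ADD r1<-Add1 // r0:9,r1:Add1,r2:1,r3:2,r4:9,r5:9
cycle 2: issue MUL r0<-Mul1 // r0:Mul1,r1:Add1,r2:1,r3:2,r4:9,r5:9
cycle 3: issue MUL r3<-Mul2 // r0:Mul1,r1:Add1,r2:1,r3:Mul2,r4:9,r5:9
cycle 4: CDB Add1=11; stall // r0:Mul1,r1:11,r2:1,r3:Mul2,r4:9,r5:9
cycle 5: stall // r0:Mul1,r1:11,r2:1,r3:Mul2,r4:9,r5:9
cycle 6: CDB Mul1=2; issue MUL r1<-Mul1 // r0:2,r1:Mul1,r2:1,r3:Mul2,r4:9,r5:9
cycle 7: issue SUB r0<-Add1 // r0:Add1,r1:Mul1,r2:1,r3:Mul2,r4:9,r5:9
cycle 8: issue SUB r0<-Add2 // r0:Add2,r1:Mul1,r2:1,r3:Mul2,r4:9,r5:9
cycle 9: stall // r0:Add2,r1:Mul1,r2:1,r3:Mul2,r4:9,r5:9
cycle 10: CDB Add1=0; stall // r0:Add2,r1:Mul1,r2:1,r3:Mul2,r4:9,r5:9
cycle 11: CDB Add2=0; stall // r0:0,r1:Mul1,r2:1,r3:Mul2,r4:9,r5:9
cycle 12: CDB Mul1=9; issue MUL r4<-Mul1 // r0:0,r1:9,r2:1,r3:Mul2,r4:Mul1,r5:9
cycle 13: CDB Mul2=4; issue SUB r0<-Add1 // r0:Add1,r1:9,r2:1,r3:4,r4:Mul1,r5:9
cycle 14: - // r0:Add1,r1:9,r2:1,r3:4,r4:Mul1,r5:9
cycle 15: - // r0:Add1,r1:9,r2:1,r3:4,r4:Mul1,r5:9
cycle 16: - // r0:Add1,r1:9,r2:1,r3:4,r4:Mul1,r5:9
cycle 17: CDB Mul1=4 // r0:Add1,r1:9,r2:1,r3:4,r4:4,r5:9
cycle 18: - // r0:Add1,r1:9,r2:1,r3:4,r4:4,r5:9

STATUS = VALUE 4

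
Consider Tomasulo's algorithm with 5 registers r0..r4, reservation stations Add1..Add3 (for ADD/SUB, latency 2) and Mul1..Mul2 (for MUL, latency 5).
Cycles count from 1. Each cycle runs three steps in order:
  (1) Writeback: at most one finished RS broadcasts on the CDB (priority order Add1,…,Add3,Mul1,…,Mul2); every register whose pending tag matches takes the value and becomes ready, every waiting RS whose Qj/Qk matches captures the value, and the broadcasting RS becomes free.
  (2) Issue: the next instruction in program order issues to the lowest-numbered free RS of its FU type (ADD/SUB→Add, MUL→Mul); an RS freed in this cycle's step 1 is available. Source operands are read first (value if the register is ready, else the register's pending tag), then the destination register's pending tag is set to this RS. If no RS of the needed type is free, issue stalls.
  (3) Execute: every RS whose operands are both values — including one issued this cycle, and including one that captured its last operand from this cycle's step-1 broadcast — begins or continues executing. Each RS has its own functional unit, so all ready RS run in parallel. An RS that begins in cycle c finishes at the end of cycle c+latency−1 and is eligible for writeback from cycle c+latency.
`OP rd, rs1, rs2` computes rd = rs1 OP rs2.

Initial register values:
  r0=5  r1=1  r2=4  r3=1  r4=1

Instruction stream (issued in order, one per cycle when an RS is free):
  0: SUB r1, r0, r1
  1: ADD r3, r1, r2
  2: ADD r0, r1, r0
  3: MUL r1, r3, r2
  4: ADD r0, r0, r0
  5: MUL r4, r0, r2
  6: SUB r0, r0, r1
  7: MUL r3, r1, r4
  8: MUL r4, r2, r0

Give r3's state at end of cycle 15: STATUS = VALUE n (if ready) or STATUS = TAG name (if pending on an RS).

c1: issue SUB r1<-Add1 | r0:5,r1:Add1,r2:4,r3:1,r4:1
c2: issue ADD r3<-Add2 | r0:5,r1:Add1,r2:4,r3:Add2,r4:1
c3: CDB Add1=4; issue ADD r0<-Add1 | r0:Add1,r1:4,r2:4,r3:Add2,r4:1
c4: issue MUL r1<-Mul1 | r0:Add1,r1:Mul1,r2:4,r3:Add2,r4:1
c5: CDB Add1=9; issue ADD r0<-Add1 | r0:Add1,r1:Mul1,r2:4,r3:Add2,r4:1
c6: CDB Add2=8; issue MUL r4<-Mul2 | r0:Add1,r1:Mul1,r2:4,r3:8,r4:Mul2
c7: CDB Add1=18; issue SUB r0<-Add1 | r0:Add1,r1:Mul1,r2:4,r3:8,r4:Mul2
c8: stall | r0:Add1,r1:Mul1,r2:4,r3:8,r4:Mul2
c9: stall | r0:Add1,r1:Mul1,r2:4,r3:8,r4:Mul2
c10: stall | r0:Add1,r1:Mul1,r2:4,r3:8,r4:Mul2
c11: CDB Mul1=32; issue MUL r3<-Mul1 | r0:Add1,r1:32,r2:4,r3:Mul1,r4:Mul2
c12: CDB Mul2=72; issue MUL r4<-Mul2 | r0:Add1,r1:32,r2:4,r3:Mul1,r4:Mul2
c13: CDB Add1=-14 | r0:-14,r1:32,r2:4,r3:Mul1,r4:Mul2
c14: - | r0:-14,r1:32,r2:4,r3:Mul1,r4:Mul2
c15: - | r0:-14,r1:32,r2:4,r3:Mul1,r4:Mul2

STATUS = TAG Mul1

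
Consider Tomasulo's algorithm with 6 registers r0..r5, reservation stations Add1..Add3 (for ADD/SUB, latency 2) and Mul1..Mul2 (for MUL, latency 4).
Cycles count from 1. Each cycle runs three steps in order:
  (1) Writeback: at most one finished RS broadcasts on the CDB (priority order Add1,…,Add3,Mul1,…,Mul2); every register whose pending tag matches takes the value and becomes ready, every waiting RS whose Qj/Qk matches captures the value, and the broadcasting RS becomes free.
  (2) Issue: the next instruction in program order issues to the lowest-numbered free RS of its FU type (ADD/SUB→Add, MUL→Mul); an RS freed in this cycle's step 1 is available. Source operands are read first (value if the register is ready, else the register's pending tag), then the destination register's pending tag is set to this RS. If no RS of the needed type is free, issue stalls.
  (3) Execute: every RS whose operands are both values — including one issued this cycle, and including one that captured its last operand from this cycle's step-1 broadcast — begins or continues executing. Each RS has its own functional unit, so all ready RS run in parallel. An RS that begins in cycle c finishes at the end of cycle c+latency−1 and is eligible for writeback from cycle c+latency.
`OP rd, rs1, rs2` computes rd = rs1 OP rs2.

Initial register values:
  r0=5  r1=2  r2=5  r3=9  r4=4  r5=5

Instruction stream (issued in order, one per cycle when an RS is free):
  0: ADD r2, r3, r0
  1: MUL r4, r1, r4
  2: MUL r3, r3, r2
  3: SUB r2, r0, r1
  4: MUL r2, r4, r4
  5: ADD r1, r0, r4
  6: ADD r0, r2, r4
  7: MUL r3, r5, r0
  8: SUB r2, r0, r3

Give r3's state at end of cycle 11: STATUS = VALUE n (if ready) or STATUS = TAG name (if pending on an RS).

STATUS = TAG Mul2

cycle 1: issue ADD r2<-Add1 // r0:5,r1:2,r2:Add1,r3:9,r4:4,r5:5
cycle 2: issue MUL r4<-Mul1 // r0:5,r1:2,r2:Add1,r3:9,r4:Mul1,r5:5
cycle 3: CDB Add1=14; issue MUL r3<-Mul2 // r0:5,r1:2,r2:14,r3:Mul2,r4:Mul1,r5:5
cycle 4: issue SUB r2<-Add1 // r0:5,r1:2,r2:Add1,r3:Mul2,r4:Mul1,r5:5
cycle 5: stall // r0:5,r1:2,r2:Add1,r3:Mul2,r4:Mul1,r5:5
cycle 6: CDB Add1=3; stall // r0:5,r1:2,r2:3,r3:Mul2,r4:Mul1,r5:5
cycle 7: CDB Mul1=8; issue MUL r2<-Mul1 // r0:5,r1:2,r2:Mul1,r3:Mul2,r4:8,r5:5
cycle 8: CDB Mul2=126; issue ADD r1<-Add1 // r0:5,r1:Add1,r2:Mul1,r3:126,r4:8,r5:5
cycle 9: issue ADD r0<-Add2 // r0:Add2,r1:Add1,r2:Mul1,r3:126,r4:8,r5:5
cycle 10: CDB Add1=13; issue MUL r3<-Mul2 // r0:Add2,r1:13,r2:Mul1,r3:Mul2,r4:8,r5:5
cycle 11: CDB Mul1=64; issue SUB r2<-Add1 // r0:Add2,r1:13,r2:Add1,r3:Mul2,r4:8,r5:5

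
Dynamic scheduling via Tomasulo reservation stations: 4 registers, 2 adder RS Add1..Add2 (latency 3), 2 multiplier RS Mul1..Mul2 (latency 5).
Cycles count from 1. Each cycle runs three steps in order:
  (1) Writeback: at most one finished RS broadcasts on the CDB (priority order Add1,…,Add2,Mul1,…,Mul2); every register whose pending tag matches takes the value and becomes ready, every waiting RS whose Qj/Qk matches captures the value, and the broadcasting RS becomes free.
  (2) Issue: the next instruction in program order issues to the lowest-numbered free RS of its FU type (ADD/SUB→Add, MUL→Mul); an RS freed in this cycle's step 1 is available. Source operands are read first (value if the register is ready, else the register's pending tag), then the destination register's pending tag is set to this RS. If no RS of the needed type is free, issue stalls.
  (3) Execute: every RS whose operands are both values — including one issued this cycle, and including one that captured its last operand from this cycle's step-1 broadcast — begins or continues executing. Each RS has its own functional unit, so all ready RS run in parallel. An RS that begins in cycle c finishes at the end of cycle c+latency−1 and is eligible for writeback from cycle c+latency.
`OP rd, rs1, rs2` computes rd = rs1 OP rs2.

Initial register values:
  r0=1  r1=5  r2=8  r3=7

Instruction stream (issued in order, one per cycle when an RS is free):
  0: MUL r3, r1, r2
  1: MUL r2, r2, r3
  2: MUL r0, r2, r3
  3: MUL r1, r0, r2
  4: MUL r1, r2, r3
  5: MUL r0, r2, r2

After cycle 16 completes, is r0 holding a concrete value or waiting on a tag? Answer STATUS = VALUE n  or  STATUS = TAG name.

STATUS = VALUE 12800

c1: issue MUL r3<-Mul1 | r0:1,r1:5,r2:8,r3:Mul1
c2: issue MUL r2<-Mul2 | r0:1,r1:5,r2:Mul2,r3:Mul1
c3: stall | r0:1,r1:5,r2:Mul2,r3:Mul1
c4: stall | r0:1,r1:5,r2:Mul2,r3:Mul1
c5: stall | r0:1,r1:5,r2:Mul2,r3:Mul1
c6: CDB Mul1=40; issue MUL r0<-Mul1 | r0:Mul1,r1:5,r2:Mul2,r3:40
c7: stall | r0:Mul1,r1:5,r2:Mul2,r3:40
c8: stall | r0:Mul1,r1:5,r2:Mul2,r3:40
c9: stall | r0:Mul1,r1:5,r2:Mul2,r3:40
c10: stall | r0:Mul1,r1:5,r2:Mul2,r3:40
c11: CDB Mul2=320; issue MUL r1<-Mul2 | r0:Mul1,r1:Mul2,r2:320,r3:40
c12: stall | r0:Mul1,r1:Mul2,r2:320,r3:40
c13: stall | r0:Mul1,r1:Mul2,r2:320,r3:40
c14: stall | r0:Mul1,r1:Mul2,r2:320,r3:40
c15: stall | r0:Mul1,r1:Mul2,r2:320,r3:40
c16: CDB Mul1=12800; issue MUL r1<-Mul1 | r0:12800,r1:Mul1,r2:320,r3:40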